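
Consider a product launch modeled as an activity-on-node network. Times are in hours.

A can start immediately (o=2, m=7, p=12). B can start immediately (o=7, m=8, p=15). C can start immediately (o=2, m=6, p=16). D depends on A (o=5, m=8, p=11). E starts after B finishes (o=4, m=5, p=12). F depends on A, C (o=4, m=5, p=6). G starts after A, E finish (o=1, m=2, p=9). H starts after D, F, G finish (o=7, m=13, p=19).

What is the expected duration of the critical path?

31 hours

te_A = (2 + 4·7 + 12)/6 = 42/6 = 7
te_B = (7 + 4·8 + 15)/6 = 54/6 = 9
te_C = (2 + 4·6 + 16)/6 = 42/6 = 7
te_D = (5 + 4·8 + 11)/6 = 48/6 = 8
te_E = (4 + 4·5 + 12)/6 = 36/6 = 6
te_F = (4 + 4·5 + 6)/6 = 30/6 = 5
te_G = (1 + 4·2 + 9)/6 = 18/6 = 3
te_H = (7 + 4·13 + 19)/6 = 78/6 = 13

Forward pass:
ES_A = 0; EF_A = 7
ES_B = 0; EF_B = 9
ES_C = 0; EF_C = 7
ES_D = 7; EF_D = 7+8 = 15
ES_E = 9; EF_E = 9+6 = 15
ES_F = max(EF_A=7, EF_C=7) = 7; EF_F = 7+5 = 12
ES_G = max(EF_A=7, EF_E=15) = 15; EF_G = 15+3 = 18
ES_H = max(EF_D=15, EF_F=12, EF_G=18) = 18; EF_H = 18+13 = 31
Expected project duration μ = 31 hours. Critical path: B → E → G → H.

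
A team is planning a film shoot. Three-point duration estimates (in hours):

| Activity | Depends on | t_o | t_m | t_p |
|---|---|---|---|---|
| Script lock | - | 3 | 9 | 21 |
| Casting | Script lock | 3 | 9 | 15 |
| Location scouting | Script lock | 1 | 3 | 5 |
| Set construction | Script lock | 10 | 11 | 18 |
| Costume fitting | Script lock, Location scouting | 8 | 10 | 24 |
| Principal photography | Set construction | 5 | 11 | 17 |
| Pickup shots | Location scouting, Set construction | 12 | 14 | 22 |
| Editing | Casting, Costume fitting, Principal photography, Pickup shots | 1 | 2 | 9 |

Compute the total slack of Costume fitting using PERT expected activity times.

te_Script lock = (3 + 4·9 + 21)/6 = 60/6 = 10
te_Casting = (3 + 4·9 + 15)/6 = 54/6 = 9
te_Location scouting = (1 + 4·3 + 5)/6 = 18/6 = 3
te_Set construction = (10 + 4·11 + 18)/6 = 72/6 = 12
te_Costume fitting = (8 + 4·10 + 24)/6 = 72/6 = 12
te_Principal photography = (5 + 4·11 + 17)/6 = 66/6 = 11
te_Pickup shots = (12 + 4·14 + 22)/6 = 90/6 = 15
te_Editing = (1 + 4·2 + 9)/6 = 18/6 = 3

Forward pass:
ES_Script lock = 0; EF_Script lock = 10
ES_Casting = 10; EF_Casting = 10+9 = 19
ES_Location scouting = 10; EF_Location scouting = 10+3 = 13
ES_Set construction = 10; EF_Set construction = 10+12 = 22
ES_Costume fitting = max(EF_Script lock=10, EF_Location scouting=13) = 13; EF_Costume fitting = 13+12 = 25
ES_Principal photography = 22; EF_Principal photography = 22+11 = 33
ES_Pickup shots = max(EF_Location scouting=13, EF_Set construction=22) = 22; EF_Pickup shots = 22+15 = 37
ES_Editing = max(EF_Casting=19, EF_Costume fitting=25, EF_Principal photography=33, EF_Pickup shots=37) = 37; EF_Editing = 37+3 = 40
Expected project duration μ = 40 hours. Critical path: Script lock → Set construction → Pickup shots → Editing.

Backward pass:
LF_Editing = 40; LS_Editing = 40−3 = 37
LF_Pickup shots = LS_Editing = 37; LS_Pickup shots = 37−15 = 22
LF_Principal photography = LS_Editing = 37; LS_Principal photography = 37−11 = 26
LF_Costume fitting = LS_Editing = 37; LS_Costume fitting = 37−12 = 25
LF_Set construction = min(LS_Principal photography=26, LS_Pickup shots=22) = 22; LS_Set construction = 22−12 = 10
LF_Location scouting = min(LS_Costume fitting=25, LS_Pickup shots=22) = 22; LS_Location scouting = 22−3 = 19
LF_Casting = LS_Editing = 37; LS_Casting = 37−9 = 28
LF_Script lock = min(LS_Casting=28, LS_Location scouting=19, LS_Set construction=10, LS_Costume fitting=25) = 10; LS_Script lock = 10−10 = 0
Slack_Costume fitting = LS_Costume fitting − ES_Costume fitting = 25 − 13 = 12

12 hours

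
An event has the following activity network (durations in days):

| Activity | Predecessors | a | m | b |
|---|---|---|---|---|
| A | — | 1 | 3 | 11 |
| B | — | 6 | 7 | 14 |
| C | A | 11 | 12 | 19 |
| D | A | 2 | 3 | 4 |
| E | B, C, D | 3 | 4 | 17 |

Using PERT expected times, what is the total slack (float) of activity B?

9 days

te_A = (1 + 4·3 + 11)/6 = 24/6 = 4
te_B = (6 + 4·7 + 14)/6 = 48/6 = 8
te_C = (11 + 4·12 + 19)/6 = 78/6 = 13
te_D = (2 + 4·3 + 4)/6 = 18/6 = 3
te_E = (3 + 4·4 + 17)/6 = 36/6 = 6

Forward pass:
ES_A = 0; EF_A = 4
ES_B = 0; EF_B = 8
ES_C = 4; EF_C = 4+13 = 17
ES_D = 4; EF_D = 4+3 = 7
ES_E = max(EF_B=8, EF_C=17, EF_D=7) = 17; EF_E = 17+6 = 23
Expected project duration μ = 23 days. Critical path: A → C → E.

Backward pass:
LF_E = 23; LS_E = 23−6 = 17
LF_D = LS_E = 17; LS_D = 17−3 = 14
LF_C = LS_E = 17; LS_C = 17−13 = 4
LF_B = LS_E = 17; LS_B = 17−8 = 9
LF_A = min(LS_C=4, LS_D=14) = 4; LS_A = 4−4 = 0
Slack_B = LS_B − ES_B = 9 − 0 = 9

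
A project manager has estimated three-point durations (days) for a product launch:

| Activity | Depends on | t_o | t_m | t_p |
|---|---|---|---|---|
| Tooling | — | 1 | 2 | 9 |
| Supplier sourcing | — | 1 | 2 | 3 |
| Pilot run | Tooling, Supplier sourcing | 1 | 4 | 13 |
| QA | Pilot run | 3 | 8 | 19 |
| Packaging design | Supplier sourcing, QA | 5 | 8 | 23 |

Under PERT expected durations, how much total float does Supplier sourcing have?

1 days

te_Tooling = (1 + 4·2 + 9)/6 = 18/6 = 3
te_Supplier sourcing = (1 + 4·2 + 3)/6 = 12/6 = 2
te_Pilot run = (1 + 4·4 + 13)/6 = 30/6 = 5
te_QA = (3 + 4·8 + 19)/6 = 54/6 = 9
te_Packaging design = (5 + 4·8 + 23)/6 = 60/6 = 10

Forward pass:
ES_Tooling = 0; EF_Tooling = 3
ES_Supplier sourcing = 0; EF_Supplier sourcing = 2
ES_Pilot run = max(EF_Tooling=3, EF_Supplier sourcing=2) = 3; EF_Pilot run = 3+5 = 8
ES_QA = 8; EF_QA = 8+9 = 17
ES_Packaging design = max(EF_Supplier sourcing=2, EF_QA=17) = 17; EF_Packaging design = 17+10 = 27
Expected project duration μ = 27 days. Critical path: Tooling → Pilot run → QA → Packaging design.

Backward pass:
LF_Packaging design = 27; LS_Packaging design = 27−10 = 17
LF_QA = LS_Packaging design = 17; LS_QA = 17−9 = 8
LF_Pilot run = LS_QA = 8; LS_Pilot run = 8−5 = 3
LF_Supplier sourcing = min(LS_Pilot run=3, LS_Packaging design=17) = 3; LS_Supplier sourcing = 3−2 = 1
LF_Tooling = LS_Pilot run = 3; LS_Tooling = 3−3 = 0
Slack_Supplier sourcing = LS_Supplier sourcing − ES_Supplier sourcing = 1 − 0 = 1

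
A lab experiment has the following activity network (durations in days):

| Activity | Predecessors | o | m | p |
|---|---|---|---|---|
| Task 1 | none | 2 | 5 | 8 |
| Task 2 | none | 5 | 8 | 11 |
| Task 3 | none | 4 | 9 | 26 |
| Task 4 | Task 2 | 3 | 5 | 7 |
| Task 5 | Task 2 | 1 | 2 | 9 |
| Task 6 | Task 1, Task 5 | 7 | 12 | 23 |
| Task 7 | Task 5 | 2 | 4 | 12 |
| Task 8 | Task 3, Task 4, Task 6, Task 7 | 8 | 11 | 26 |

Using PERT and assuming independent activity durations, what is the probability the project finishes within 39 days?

0.677

te_Task 1 = (2 + 4·5 + 8)/6 = 30/6 = 5; σ²_Task 1 = ((8−2)/6)² = 1.000
te_Task 2 = (5 + 4·8 + 11)/6 = 48/6 = 8; σ²_Task 2 = ((11−5)/6)² = 1.000
te_Task 3 = (4 + 4·9 + 26)/6 = 66/6 = 11; σ²_Task 3 = ((26−4)/6)² = 13.444
te_Task 4 = (3 + 4·5 + 7)/6 = 30/6 = 5; σ²_Task 4 = ((7−3)/6)² = 0.444
te_Task 5 = (1 + 4·2 + 9)/6 = 18/6 = 3; σ²_Task 5 = ((9−1)/6)² = 1.778
te_Task 6 = (7 + 4·12 + 23)/6 = 78/6 = 13; σ²_Task 6 = ((23−7)/6)² = 7.111
te_Task 7 = (2 + 4·4 + 12)/6 = 30/6 = 5; σ²_Task 7 = ((12−2)/6)² = 2.778
te_Task 8 = (8 + 4·11 + 26)/6 = 78/6 = 13; σ²_Task 8 = ((26−8)/6)² = 9.000

Forward pass:
ES_Task 1 = 0; EF_Task 1 = 5
ES_Task 2 = 0; EF_Task 2 = 8
ES_Task 3 = 0; EF_Task 3 = 11
ES_Task 4 = 8; EF_Task 4 = 8+5 = 13
ES_Task 5 = 8; EF_Task 5 = 8+3 = 11
ES_Task 6 = max(EF_Task 1=5, EF_Task 5=11) = 11; EF_Task 6 = 11+13 = 24
ES_Task 7 = 11; EF_Task 7 = 11+5 = 16
ES_Task 8 = max(EF_Task 3=11, EF_Task 4=13, EF_Task 6=24, EF_Task 7=16) = 24; EF_Task 8 = 24+13 = 37
Expected project duration μ = 37 days. Critical path: Task 2 → Task 5 → Task 6 → Task 8.

Variance along critical path = 1.000 + 1.778 + 7.111 + 9.000 = 18.889; σ = √18.889 = 4.346 days.
Z = (39 − 37) / 4.346 = 0.460
P(T ≤ 39) = Φ(0.460) ≈ 0.677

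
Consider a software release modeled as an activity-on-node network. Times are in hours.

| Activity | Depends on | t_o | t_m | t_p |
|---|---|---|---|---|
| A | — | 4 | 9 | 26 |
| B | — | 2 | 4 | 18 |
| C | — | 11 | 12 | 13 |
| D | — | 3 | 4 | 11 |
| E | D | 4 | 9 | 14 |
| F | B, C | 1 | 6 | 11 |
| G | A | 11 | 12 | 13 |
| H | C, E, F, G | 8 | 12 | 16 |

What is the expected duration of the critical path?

35 hours

te_A = (4 + 4·9 + 26)/6 = 66/6 = 11
te_B = (2 + 4·4 + 18)/6 = 36/6 = 6
te_C = (11 + 4·12 + 13)/6 = 72/6 = 12
te_D = (3 + 4·4 + 11)/6 = 30/6 = 5
te_E = (4 + 4·9 + 14)/6 = 54/6 = 9
te_F = (1 + 4·6 + 11)/6 = 36/6 = 6
te_G = (11 + 4·12 + 13)/6 = 72/6 = 12
te_H = (8 + 4·12 + 16)/6 = 72/6 = 12

Forward pass:
ES_A = 0; EF_A = 11
ES_B = 0; EF_B = 6
ES_C = 0; EF_C = 12
ES_D = 0; EF_D = 5
ES_E = 5; EF_E = 5+9 = 14
ES_F = max(EF_B=6, EF_C=12) = 12; EF_F = 12+6 = 18
ES_G = 11; EF_G = 11+12 = 23
ES_H = max(EF_C=12, EF_E=14, EF_F=18, EF_G=23) = 23; EF_H = 23+12 = 35
Expected project duration μ = 35 hours. Critical path: A → G → H.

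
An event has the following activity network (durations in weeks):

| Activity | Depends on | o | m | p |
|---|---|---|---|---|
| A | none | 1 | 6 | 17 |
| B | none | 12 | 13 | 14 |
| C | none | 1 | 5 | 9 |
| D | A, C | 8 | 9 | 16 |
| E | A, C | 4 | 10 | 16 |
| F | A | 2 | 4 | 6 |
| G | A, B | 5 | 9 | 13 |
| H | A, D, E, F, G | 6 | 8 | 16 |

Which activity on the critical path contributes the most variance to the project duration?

te_A = (1 + 4·6 + 17)/6 = 42/6 = 7; σ²_A = ((17−1)/6)² = 7.111
te_B = (12 + 4·13 + 14)/6 = 78/6 = 13; σ²_B = ((14−12)/6)² = 0.111
te_C = (1 + 4·5 + 9)/6 = 30/6 = 5; σ²_C = ((9−1)/6)² = 1.778
te_D = (8 + 4·9 + 16)/6 = 60/6 = 10; σ²_D = ((16−8)/6)² = 1.778
te_E = (4 + 4·10 + 16)/6 = 60/6 = 10; σ²_E = ((16−4)/6)² = 4.000
te_F = (2 + 4·4 + 6)/6 = 24/6 = 4; σ²_F = ((6−2)/6)² = 0.444
te_G = (5 + 4·9 + 13)/6 = 54/6 = 9; σ²_G = ((13−5)/6)² = 1.778
te_H = (6 + 4·8 + 16)/6 = 54/6 = 9; σ²_H = ((16−6)/6)² = 2.778

Forward pass:
ES_A = 0; EF_A = 7
ES_B = 0; EF_B = 13
ES_C = 0; EF_C = 5
ES_D = max(EF_A=7, EF_C=5) = 7; EF_D = 7+10 = 17
ES_E = max(EF_A=7, EF_C=5) = 7; EF_E = 7+10 = 17
ES_F = 7; EF_F = 7+4 = 11
ES_G = max(EF_A=7, EF_B=13) = 13; EF_G = 13+9 = 22
ES_H = max(EF_A=7, EF_D=17, EF_E=17, EF_F=11, EF_G=22) = 22; EF_H = 22+9 = 31
Expected project duration μ = 31 weeks. Critical path: B → G → H.

Variances on critical path: σ²_B=0.111, σ²_G=1.778, σ²_H=2.778.
Largest is σ²_H = 2.778.

H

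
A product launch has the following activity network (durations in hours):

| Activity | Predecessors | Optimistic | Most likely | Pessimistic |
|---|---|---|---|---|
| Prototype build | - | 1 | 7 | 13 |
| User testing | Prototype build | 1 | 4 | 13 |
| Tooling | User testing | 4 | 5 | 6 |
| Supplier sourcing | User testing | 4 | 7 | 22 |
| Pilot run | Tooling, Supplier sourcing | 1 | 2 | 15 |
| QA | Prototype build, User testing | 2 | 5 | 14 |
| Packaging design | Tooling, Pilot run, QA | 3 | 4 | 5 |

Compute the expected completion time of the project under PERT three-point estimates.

29 hours

te_Prototype build = (1 + 4·7 + 13)/6 = 42/6 = 7
te_User testing = (1 + 4·4 + 13)/6 = 30/6 = 5
te_Tooling = (4 + 4·5 + 6)/6 = 30/6 = 5
te_Supplier sourcing = (4 + 4·7 + 22)/6 = 54/6 = 9
te_Pilot run = (1 + 4·2 + 15)/6 = 24/6 = 4
te_QA = (2 + 4·5 + 14)/6 = 36/6 = 6
te_Packaging design = (3 + 4·4 + 5)/6 = 24/6 = 4

Forward pass:
ES_Prototype build = 0; EF_Prototype build = 7
ES_User testing = 7; EF_User testing = 7+5 = 12
ES_Tooling = 12; EF_Tooling = 12+5 = 17
ES_Supplier sourcing = 12; EF_Supplier sourcing = 12+9 = 21
ES_Pilot run = max(EF_Tooling=17, EF_Supplier sourcing=21) = 21; EF_Pilot run = 21+4 = 25
ES_QA = max(EF_Prototype build=7, EF_User testing=12) = 12; EF_QA = 12+6 = 18
ES_Packaging design = max(EF_Tooling=17, EF_Pilot run=25, EF_QA=18) = 25; EF_Packaging design = 25+4 = 29
Expected project duration μ = 29 hours. Critical path: Prototype build → User testing → Supplier sourcing → Pilot run → Packaging design.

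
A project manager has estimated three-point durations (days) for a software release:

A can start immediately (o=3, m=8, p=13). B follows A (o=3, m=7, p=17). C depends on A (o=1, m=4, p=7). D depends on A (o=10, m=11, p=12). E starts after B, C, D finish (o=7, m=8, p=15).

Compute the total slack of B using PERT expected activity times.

te_A = (3 + 4·8 + 13)/6 = 48/6 = 8
te_B = (3 + 4·7 + 17)/6 = 48/6 = 8
te_C = (1 + 4·4 + 7)/6 = 24/6 = 4
te_D = (10 + 4·11 + 12)/6 = 66/6 = 11
te_E = (7 + 4·8 + 15)/6 = 54/6 = 9

Forward pass:
ES_A = 0; EF_A = 8
ES_B = 8; EF_B = 8+8 = 16
ES_C = 8; EF_C = 8+4 = 12
ES_D = 8; EF_D = 8+11 = 19
ES_E = max(EF_B=16, EF_C=12, EF_D=19) = 19; EF_E = 19+9 = 28
Expected project duration μ = 28 days. Critical path: A → D → E.

Backward pass:
LF_E = 28; LS_E = 28−9 = 19
LF_D = LS_E = 19; LS_D = 19−11 = 8
LF_C = LS_E = 19; LS_C = 19−4 = 15
LF_B = LS_E = 19; LS_B = 19−8 = 11
LF_A = min(LS_B=11, LS_C=15, LS_D=8) = 8; LS_A = 8−8 = 0
Slack_B = LS_B − ES_B = 11 − 8 = 3

3 days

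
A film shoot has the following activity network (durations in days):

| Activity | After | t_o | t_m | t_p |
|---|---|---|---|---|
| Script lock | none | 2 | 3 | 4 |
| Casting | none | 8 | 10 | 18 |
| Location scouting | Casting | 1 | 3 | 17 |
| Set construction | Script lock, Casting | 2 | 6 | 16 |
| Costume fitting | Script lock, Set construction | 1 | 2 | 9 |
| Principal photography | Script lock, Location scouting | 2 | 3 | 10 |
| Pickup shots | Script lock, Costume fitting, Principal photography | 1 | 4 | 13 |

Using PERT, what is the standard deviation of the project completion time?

3.74 days

te_Script lock = (2 + 4·3 + 4)/6 = 18/6 = 3; σ²_Script lock = ((4−2)/6)² = 0.111
te_Casting = (8 + 4·10 + 18)/6 = 66/6 = 11; σ²_Casting = ((18−8)/6)² = 2.778
te_Location scouting = (1 + 4·3 + 17)/6 = 30/6 = 5; σ²_Location scouting = ((17−1)/6)² = 7.111
te_Set construction = (2 + 4·6 + 16)/6 = 42/6 = 7; σ²_Set construction = ((16−2)/6)² = 5.444
te_Costume fitting = (1 + 4·2 + 9)/6 = 18/6 = 3; σ²_Costume fitting = ((9−1)/6)² = 1.778
te_Principal photography = (2 + 4·3 + 10)/6 = 24/6 = 4; σ²_Principal photography = ((10−2)/6)² = 1.778
te_Pickup shots = (1 + 4·4 + 13)/6 = 30/6 = 5; σ²_Pickup shots = ((13−1)/6)² = 4.000

Forward pass:
ES_Script lock = 0; EF_Script lock = 3
ES_Casting = 0; EF_Casting = 11
ES_Location scouting = 11; EF_Location scouting = 11+5 = 16
ES_Set construction = max(EF_Script lock=3, EF_Casting=11) = 11; EF_Set construction = 11+7 = 18
ES_Costume fitting = max(EF_Script lock=3, EF_Set construction=18) = 18; EF_Costume fitting = 18+3 = 21
ES_Principal photography = max(EF_Script lock=3, EF_Location scouting=16) = 16; EF_Principal photography = 16+4 = 20
ES_Pickup shots = max(EF_Script lock=3, EF_Costume fitting=21, EF_Principal photography=20) = 21; EF_Pickup shots = 21+5 = 26
Expected project duration μ = 26 days. Critical path: Casting → Set construction → Costume fitting → Pickup shots.

Variance along critical path = 2.778 + 5.444 + 1.778 + 4.000 = 14.000
σ = √14.000 = 3.742 days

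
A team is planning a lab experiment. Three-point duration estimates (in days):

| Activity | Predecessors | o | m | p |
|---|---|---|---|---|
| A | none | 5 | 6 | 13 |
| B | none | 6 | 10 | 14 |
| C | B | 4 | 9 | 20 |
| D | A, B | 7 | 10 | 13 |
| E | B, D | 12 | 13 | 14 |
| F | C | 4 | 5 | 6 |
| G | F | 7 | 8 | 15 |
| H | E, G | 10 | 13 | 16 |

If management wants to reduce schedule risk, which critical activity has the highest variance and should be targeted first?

C

te_A = (5 + 4·6 + 13)/6 = 42/6 = 7; σ²_A = ((13−5)/6)² = 1.778
te_B = (6 + 4·10 + 14)/6 = 60/6 = 10; σ²_B = ((14−6)/6)² = 1.778
te_C = (4 + 4·9 + 20)/6 = 60/6 = 10; σ²_C = ((20−4)/6)² = 7.111
te_D = (7 + 4·10 + 13)/6 = 60/6 = 10; σ²_D = ((13−7)/6)² = 1.000
te_E = (12 + 4·13 + 14)/6 = 78/6 = 13; σ²_E = ((14−12)/6)² = 0.111
te_F = (4 + 4·5 + 6)/6 = 30/6 = 5; σ²_F = ((6−4)/6)² = 0.111
te_G = (7 + 4·8 + 15)/6 = 54/6 = 9; σ²_G = ((15−7)/6)² = 1.778
te_H = (10 + 4·13 + 16)/6 = 78/6 = 13; σ²_H = ((16−10)/6)² = 1.000

Forward pass:
ES_A = 0; EF_A = 7
ES_B = 0; EF_B = 10
ES_C = 10; EF_C = 10+10 = 20
ES_D = max(EF_A=7, EF_B=10) = 10; EF_D = 10+10 = 20
ES_E = max(EF_B=10, EF_D=20) = 20; EF_E = 20+13 = 33
ES_F = 20; EF_F = 20+5 = 25
ES_G = 25; EF_G = 25+9 = 34
ES_H = max(EF_E=33, EF_G=34) = 34; EF_H = 34+13 = 47
Expected project duration μ = 47 days. Critical path: B → C → F → G → H.

Variances on critical path: σ²_B=1.778, σ²_C=7.111, σ²_F=0.111, σ²_G=1.778, σ²_H=1.000.
Largest is σ²_C = 7.111.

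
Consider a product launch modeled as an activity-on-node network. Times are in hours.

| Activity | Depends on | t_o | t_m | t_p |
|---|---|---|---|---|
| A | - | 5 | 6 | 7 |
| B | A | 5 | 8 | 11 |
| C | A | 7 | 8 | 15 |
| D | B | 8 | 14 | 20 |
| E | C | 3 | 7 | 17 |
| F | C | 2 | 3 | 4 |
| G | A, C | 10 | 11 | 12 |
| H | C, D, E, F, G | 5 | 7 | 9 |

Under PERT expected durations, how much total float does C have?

2 hours

te_A = (5 + 4·6 + 7)/6 = 36/6 = 6
te_B = (5 + 4·8 + 11)/6 = 48/6 = 8
te_C = (7 + 4·8 + 15)/6 = 54/6 = 9
te_D = (8 + 4·14 + 20)/6 = 84/6 = 14
te_E = (3 + 4·7 + 17)/6 = 48/6 = 8
te_F = (2 + 4·3 + 4)/6 = 18/6 = 3
te_G = (10 + 4·11 + 12)/6 = 66/6 = 11
te_H = (5 + 4·7 + 9)/6 = 42/6 = 7

Forward pass:
ES_A = 0; EF_A = 6
ES_B = 6; EF_B = 6+8 = 14
ES_C = 6; EF_C = 6+9 = 15
ES_D = 14; EF_D = 14+14 = 28
ES_E = 15; EF_E = 15+8 = 23
ES_F = 15; EF_F = 15+3 = 18
ES_G = max(EF_A=6, EF_C=15) = 15; EF_G = 15+11 = 26
ES_H = max(EF_C=15, EF_D=28, EF_E=23, EF_F=18, EF_G=26) = 28; EF_H = 28+7 = 35
Expected project duration μ = 35 hours. Critical path: A → B → D → H.

Backward pass:
LF_H = 35; LS_H = 35−7 = 28
LF_G = LS_H = 28; LS_G = 28−11 = 17
LF_F = LS_H = 28; LS_F = 28−3 = 25
LF_E = LS_H = 28; LS_E = 28−8 = 20
LF_D = LS_H = 28; LS_D = 28−14 = 14
LF_C = min(LS_E=20, LS_F=25, LS_G=17, LS_H=28) = 17; LS_C = 17−9 = 8
LF_B = LS_D = 14; LS_B = 14−8 = 6
LF_A = min(LS_B=6, LS_C=8, LS_G=17) = 6; LS_A = 6−6 = 0
Slack_C = LS_C − ES_C = 8 − 6 = 2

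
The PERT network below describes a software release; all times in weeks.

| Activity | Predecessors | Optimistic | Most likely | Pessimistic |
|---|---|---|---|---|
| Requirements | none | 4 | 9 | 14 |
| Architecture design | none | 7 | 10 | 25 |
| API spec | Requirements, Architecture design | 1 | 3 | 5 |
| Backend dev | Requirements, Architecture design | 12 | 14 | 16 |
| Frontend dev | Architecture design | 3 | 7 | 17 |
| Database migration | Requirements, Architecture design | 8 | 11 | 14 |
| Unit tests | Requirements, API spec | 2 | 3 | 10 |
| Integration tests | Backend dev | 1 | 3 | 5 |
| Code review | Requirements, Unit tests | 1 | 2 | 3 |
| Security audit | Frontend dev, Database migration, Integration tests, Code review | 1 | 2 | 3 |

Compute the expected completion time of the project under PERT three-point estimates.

31 weeks

te_Requirements = (4 + 4·9 + 14)/6 = 54/6 = 9
te_Architecture design = (7 + 4·10 + 25)/6 = 72/6 = 12
te_API spec = (1 + 4·3 + 5)/6 = 18/6 = 3
te_Backend dev = (12 + 4·14 + 16)/6 = 84/6 = 14
te_Frontend dev = (3 + 4·7 + 17)/6 = 48/6 = 8
te_Database migration = (8 + 4·11 + 14)/6 = 66/6 = 11
te_Unit tests = (2 + 4·3 + 10)/6 = 24/6 = 4
te_Integration tests = (1 + 4·3 + 5)/6 = 18/6 = 3
te_Code review = (1 + 4·2 + 3)/6 = 12/6 = 2
te_Security audit = (1 + 4·2 + 3)/6 = 12/6 = 2

Forward pass:
ES_Requirements = 0; EF_Requirements = 9
ES_Architecture design = 0; EF_Architecture design = 12
ES_API spec = max(EF_Requirements=9, EF_Architecture design=12) = 12; EF_API spec = 12+3 = 15
ES_Backend dev = max(EF_Requirements=9, EF_Architecture design=12) = 12; EF_Backend dev = 12+14 = 26
ES_Frontend dev = 12; EF_Frontend dev = 12+8 = 20
ES_Database migration = max(EF_Requirements=9, EF_Architecture design=12) = 12; EF_Database migration = 12+11 = 23
ES_Unit tests = max(EF_Requirements=9, EF_API spec=15) = 15; EF_Unit tests = 15+4 = 19
ES_Integration tests = 26; EF_Integration tests = 26+3 = 29
ES_Code review = max(EF_Requirements=9, EF_Unit tests=19) = 19; EF_Code review = 19+2 = 21
ES_Security audit = max(EF_Frontend dev=20, EF_Database migration=23, EF_Integration tests=29, EF_Code review=21) = 29; EF_Security audit = 29+2 = 31
Expected project duration μ = 31 weeks. Critical path: Architecture design → Backend dev → Integration tests → Security audit.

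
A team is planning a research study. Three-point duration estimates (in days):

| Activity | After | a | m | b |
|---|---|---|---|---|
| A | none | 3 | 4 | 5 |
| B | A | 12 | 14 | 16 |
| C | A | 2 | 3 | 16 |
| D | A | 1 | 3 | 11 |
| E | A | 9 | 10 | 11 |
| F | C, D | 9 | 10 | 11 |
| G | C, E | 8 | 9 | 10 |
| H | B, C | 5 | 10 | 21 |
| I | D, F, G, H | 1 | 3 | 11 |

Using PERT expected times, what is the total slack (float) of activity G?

6 days

te_A = (3 + 4·4 + 5)/6 = 24/6 = 4
te_B = (12 + 4·14 + 16)/6 = 84/6 = 14
te_C = (2 + 4·3 + 16)/6 = 30/6 = 5
te_D = (1 + 4·3 + 11)/6 = 24/6 = 4
te_E = (9 + 4·10 + 11)/6 = 60/6 = 10
te_F = (9 + 4·10 + 11)/6 = 60/6 = 10
te_G = (8 + 4·9 + 10)/6 = 54/6 = 9
te_H = (5 + 4·10 + 21)/6 = 66/6 = 11
te_I = (1 + 4·3 + 11)/6 = 24/6 = 4

Forward pass:
ES_A = 0; EF_A = 4
ES_B = 4; EF_B = 4+14 = 18
ES_C = 4; EF_C = 4+5 = 9
ES_D = 4; EF_D = 4+4 = 8
ES_E = 4; EF_E = 4+10 = 14
ES_F = max(EF_C=9, EF_D=8) = 9; EF_F = 9+10 = 19
ES_G = max(EF_C=9, EF_E=14) = 14; EF_G = 14+9 = 23
ES_H = max(EF_B=18, EF_C=9) = 18; EF_H = 18+11 = 29
ES_I = max(EF_D=8, EF_F=19, EF_G=23, EF_H=29) = 29; EF_I = 29+4 = 33
Expected project duration μ = 33 days. Critical path: A → B → H → I.

Backward pass:
LF_I = 33; LS_I = 33−4 = 29
LF_H = LS_I = 29; LS_H = 29−11 = 18
LF_G = LS_I = 29; LS_G = 29−9 = 20
LF_F = LS_I = 29; LS_F = 29−10 = 19
LF_E = LS_G = 20; LS_E = 20−10 = 10
LF_D = min(LS_F=19, LS_I=29) = 19; LS_D = 19−4 = 15
LF_C = min(LS_F=19, LS_G=20, LS_H=18) = 18; LS_C = 18−5 = 13
LF_B = LS_H = 18; LS_B = 18−14 = 4
LF_A = min(LS_B=4, LS_C=13, LS_D=15, LS_E=10) = 4; LS_A = 4−4 = 0
Slack_G = LS_G − ES_G = 20 − 14 = 6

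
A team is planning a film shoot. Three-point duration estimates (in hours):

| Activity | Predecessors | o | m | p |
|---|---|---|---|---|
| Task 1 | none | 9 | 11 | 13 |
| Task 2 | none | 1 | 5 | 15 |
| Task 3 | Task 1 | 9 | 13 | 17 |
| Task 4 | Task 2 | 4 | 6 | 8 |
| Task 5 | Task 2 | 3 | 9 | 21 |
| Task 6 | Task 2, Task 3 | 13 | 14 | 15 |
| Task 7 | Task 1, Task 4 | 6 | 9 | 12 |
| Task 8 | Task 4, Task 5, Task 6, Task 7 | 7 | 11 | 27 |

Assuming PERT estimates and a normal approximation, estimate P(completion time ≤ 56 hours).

0.914

te_Task 1 = (9 + 4·11 + 13)/6 = 66/6 = 11; σ²_Task 1 = ((13−9)/6)² = 0.444
te_Task 2 = (1 + 4·5 + 15)/6 = 36/6 = 6; σ²_Task 2 = ((15−1)/6)² = 5.444
te_Task 3 = (9 + 4·13 + 17)/6 = 78/6 = 13; σ²_Task 3 = ((17−9)/6)² = 1.778
te_Task 4 = (4 + 4·6 + 8)/6 = 36/6 = 6; σ²_Task 4 = ((8−4)/6)² = 0.444
te_Task 5 = (3 + 4·9 + 21)/6 = 60/6 = 10; σ²_Task 5 = ((21−3)/6)² = 9.000
te_Task 6 = (13 + 4·14 + 15)/6 = 84/6 = 14; σ²_Task 6 = ((15−13)/6)² = 0.111
te_Task 7 = (6 + 4·9 + 12)/6 = 54/6 = 9; σ²_Task 7 = ((12−6)/6)² = 1.000
te_Task 8 = (7 + 4·11 + 27)/6 = 78/6 = 13; σ²_Task 8 = ((27−7)/6)² = 11.111

Forward pass:
ES_Task 1 = 0; EF_Task 1 = 11
ES_Task 2 = 0; EF_Task 2 = 6
ES_Task 3 = 11; EF_Task 3 = 11+13 = 24
ES_Task 4 = 6; EF_Task 4 = 6+6 = 12
ES_Task 5 = 6; EF_Task 5 = 6+10 = 16
ES_Task 6 = max(EF_Task 2=6, EF_Task 3=24) = 24; EF_Task 6 = 24+14 = 38
ES_Task 7 = max(EF_Task 1=11, EF_Task 4=12) = 12; EF_Task 7 = 12+9 = 21
ES_Task 8 = max(EF_Task 4=12, EF_Task 5=16, EF_Task 6=38, EF_Task 7=21) = 38; EF_Task 8 = 38+13 = 51
Expected project duration μ = 51 hours. Critical path: Task 1 → Task 3 → Task 6 → Task 8.

Variance along critical path = 0.444 + 1.778 + 0.111 + 11.111 = 13.444; σ = √13.444 = 3.667 hours.
Z = (56 − 51) / 3.667 = 1.364
P(T ≤ 56) = Φ(1.364) ≈ 0.914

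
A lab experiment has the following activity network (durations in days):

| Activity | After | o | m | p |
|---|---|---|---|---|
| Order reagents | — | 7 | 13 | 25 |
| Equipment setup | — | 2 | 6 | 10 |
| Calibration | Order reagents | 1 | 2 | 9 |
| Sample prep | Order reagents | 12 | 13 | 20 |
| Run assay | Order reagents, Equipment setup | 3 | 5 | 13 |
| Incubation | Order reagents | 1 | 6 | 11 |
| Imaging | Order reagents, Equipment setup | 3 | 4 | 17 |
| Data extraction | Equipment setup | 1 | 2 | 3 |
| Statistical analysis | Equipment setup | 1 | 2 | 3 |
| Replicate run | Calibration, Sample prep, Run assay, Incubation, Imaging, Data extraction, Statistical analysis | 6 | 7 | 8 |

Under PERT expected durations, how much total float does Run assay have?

8 days

te_Order reagents = (7 + 4·13 + 25)/6 = 84/6 = 14
te_Equipment setup = (2 + 4·6 + 10)/6 = 36/6 = 6
te_Calibration = (1 + 4·2 + 9)/6 = 18/6 = 3
te_Sample prep = (12 + 4·13 + 20)/6 = 84/6 = 14
te_Run assay = (3 + 4·5 + 13)/6 = 36/6 = 6
te_Incubation = (1 + 4·6 + 11)/6 = 36/6 = 6
te_Imaging = (3 + 4·4 + 17)/6 = 36/6 = 6
te_Data extraction = (1 + 4·2 + 3)/6 = 12/6 = 2
te_Statistical analysis = (1 + 4·2 + 3)/6 = 12/6 = 2
te_Replicate run = (6 + 4·7 + 8)/6 = 42/6 = 7

Forward pass:
ES_Order reagents = 0; EF_Order reagents = 14
ES_Equipment setup = 0; EF_Equipment setup = 6
ES_Calibration = 14; EF_Calibration = 14+3 = 17
ES_Sample prep = 14; EF_Sample prep = 14+14 = 28
ES_Run assay = max(EF_Order reagents=14, EF_Equipment setup=6) = 14; EF_Run assay = 14+6 = 20
ES_Incubation = 14; EF_Incubation = 14+6 = 20
ES_Imaging = max(EF_Order reagents=14, EF_Equipment setup=6) = 14; EF_Imaging = 14+6 = 20
ES_Data extraction = 6; EF_Data extraction = 6+2 = 8
ES_Statistical analysis = 6; EF_Statistical analysis = 6+2 = 8
ES_Replicate run = max(EF_Calibration=17, EF_Sample prep=28, EF_Run assay=20, EF_Incubation=20, EF_Imaging=20, EF_Data extraction=8, EF_Statistical analysis=8) = 28; EF_Replicate run = 28+7 = 35
Expected project duration μ = 35 days. Critical path: Order reagents → Sample prep → Replicate run.

Backward pass:
LF_Replicate run = 35; LS_Replicate run = 35−7 = 28
LF_Statistical analysis = LS_Replicate run = 28; LS_Statistical analysis = 28−2 = 26
LF_Data extraction = LS_Replicate run = 28; LS_Data extraction = 28−2 = 26
LF_Imaging = LS_Replicate run = 28; LS_Imaging = 28−6 = 22
LF_Incubation = LS_Replicate run = 28; LS_Incubation = 28−6 = 22
LF_Run assay = LS_Replicate run = 28; LS_Run assay = 28−6 = 22
LF_Sample prep = LS_Replicate run = 28; LS_Sample prep = 28−14 = 14
LF_Calibration = LS_Replicate run = 28; LS_Calibration = 28−3 = 25
LF_Equipment setup = min(LS_Run assay=22, LS_Imaging=22, LS_Data extraction=26, LS_Statistical analysis=26) = 22; LS_Equipment setup = 22−6 = 16
LF_Order reagents = min(LS_Calibration=25, LS_Sample prep=14, LS_Run assay=22, LS_Incubation=22, LS_Imaging=22) = 14; LS_Order reagents = 14−14 = 0
Slack_Run assay = LS_Run assay − ES_Run assay = 22 − 14 = 8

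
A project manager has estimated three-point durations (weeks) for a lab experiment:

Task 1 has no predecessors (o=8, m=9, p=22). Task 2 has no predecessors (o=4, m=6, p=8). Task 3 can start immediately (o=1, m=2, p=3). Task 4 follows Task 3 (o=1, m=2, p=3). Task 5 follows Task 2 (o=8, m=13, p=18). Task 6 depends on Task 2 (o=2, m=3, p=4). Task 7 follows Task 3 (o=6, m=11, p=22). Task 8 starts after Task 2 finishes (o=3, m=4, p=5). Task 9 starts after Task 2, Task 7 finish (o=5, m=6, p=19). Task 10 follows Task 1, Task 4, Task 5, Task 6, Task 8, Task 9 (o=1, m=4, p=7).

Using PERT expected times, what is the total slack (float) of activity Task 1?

te_Task 1 = (8 + 4·9 + 22)/6 = 66/6 = 11
te_Task 2 = (4 + 4·6 + 8)/6 = 36/6 = 6
te_Task 3 = (1 + 4·2 + 3)/6 = 12/6 = 2
te_Task 4 = (1 + 4·2 + 3)/6 = 12/6 = 2
te_Task 5 = (8 + 4·13 + 18)/6 = 78/6 = 13
te_Task 6 = (2 + 4·3 + 4)/6 = 18/6 = 3
te_Task 7 = (6 + 4·11 + 22)/6 = 72/6 = 12
te_Task 8 = (3 + 4·4 + 5)/6 = 24/6 = 4
te_Task 9 = (5 + 4·6 + 19)/6 = 48/6 = 8
te_Task 10 = (1 + 4·4 + 7)/6 = 24/6 = 4

Forward pass:
ES_Task 1 = 0; EF_Task 1 = 11
ES_Task 2 = 0; EF_Task 2 = 6
ES_Task 3 = 0; EF_Task 3 = 2
ES_Task 4 = 2; EF_Task 4 = 2+2 = 4
ES_Task 5 = 6; EF_Task 5 = 6+13 = 19
ES_Task 6 = 6; EF_Task 6 = 6+3 = 9
ES_Task 7 = 2; EF_Task 7 = 2+12 = 14
ES_Task 8 = 6; EF_Task 8 = 6+4 = 10
ES_Task 9 = max(EF_Task 2=6, EF_Task 7=14) = 14; EF_Task 9 = 14+8 = 22
ES_Task 10 = max(EF_Task 1=11, EF_Task 4=4, EF_Task 5=19, EF_Task 6=9, EF_Task 8=10, EF_Task 9=22) = 22; EF_Task 10 = 22+4 = 26
Expected project duration μ = 26 weeks. Critical path: Task 3 → Task 7 → Task 9 → Task 10.

Backward pass:
LF_Task 10 = 26; LS_Task 10 = 26−4 = 22
LF_Task 9 = LS_Task 10 = 22; LS_Task 9 = 22−8 = 14
LF_Task 8 = LS_Task 10 = 22; LS_Task 8 = 22−4 = 18
LF_Task 7 = LS_Task 9 = 14; LS_Task 7 = 14−12 = 2
LF_Task 6 = LS_Task 10 = 22; LS_Task 6 = 22−3 = 19
LF_Task 5 = LS_Task 10 = 22; LS_Task 5 = 22−13 = 9
LF_Task 4 = LS_Task 10 = 22; LS_Task 4 = 22−2 = 20
LF_Task 3 = min(LS_Task 4=20, LS_Task 7=2) = 2; LS_Task 3 = 2−2 = 0
LF_Task 2 = min(LS_Task 5=9, LS_Task 6=19, LS_Task 8=18, LS_Task 9=14) = 9; LS_Task 2 = 9−6 = 3
LF_Task 1 = LS_Task 10 = 22; LS_Task 1 = 22−11 = 11
Slack_Task 1 = LS_Task 1 − ES_Task 1 = 11 − 0 = 11

11 weeks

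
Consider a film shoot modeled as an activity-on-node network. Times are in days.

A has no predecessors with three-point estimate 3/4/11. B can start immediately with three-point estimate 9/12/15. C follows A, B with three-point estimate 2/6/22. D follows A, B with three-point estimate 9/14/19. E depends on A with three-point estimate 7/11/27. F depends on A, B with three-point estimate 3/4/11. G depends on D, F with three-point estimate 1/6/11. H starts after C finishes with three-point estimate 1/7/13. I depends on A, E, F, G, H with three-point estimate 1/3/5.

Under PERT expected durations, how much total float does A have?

te_A = (3 + 4·4 + 11)/6 = 30/6 = 5
te_B = (9 + 4·12 + 15)/6 = 72/6 = 12
te_C = (2 + 4·6 + 22)/6 = 48/6 = 8
te_D = (9 + 4·14 + 19)/6 = 84/6 = 14
te_E = (7 + 4·11 + 27)/6 = 78/6 = 13
te_F = (3 + 4·4 + 11)/6 = 30/6 = 5
te_G = (1 + 4·6 + 11)/6 = 36/6 = 6
te_H = (1 + 4·7 + 13)/6 = 42/6 = 7
te_I = (1 + 4·3 + 5)/6 = 18/6 = 3

Forward pass:
ES_A = 0; EF_A = 5
ES_B = 0; EF_B = 12
ES_C = max(EF_A=5, EF_B=12) = 12; EF_C = 12+8 = 20
ES_D = max(EF_A=5, EF_B=12) = 12; EF_D = 12+14 = 26
ES_E = 5; EF_E = 5+13 = 18
ES_F = max(EF_A=5, EF_B=12) = 12; EF_F = 12+5 = 17
ES_G = max(EF_D=26, EF_F=17) = 26; EF_G = 26+6 = 32
ES_H = 20; EF_H = 20+7 = 27
ES_I = max(EF_A=5, EF_E=18, EF_F=17, EF_G=32, EF_H=27) = 32; EF_I = 32+3 = 35
Expected project duration μ = 35 days. Critical path: B → D → G → I.

Backward pass:
LF_I = 35; LS_I = 35−3 = 32
LF_H = LS_I = 32; LS_H = 32−7 = 25
LF_G = LS_I = 32; LS_G = 32−6 = 26
LF_F = min(LS_G=26, LS_I=32) = 26; LS_F = 26−5 = 21
LF_E = LS_I = 32; LS_E = 32−13 = 19
LF_D = LS_G = 26; LS_D = 26−14 = 12
LF_C = LS_H = 25; LS_C = 25−8 = 17
LF_B = min(LS_C=17, LS_D=12, LS_F=21) = 12; LS_B = 12−12 = 0
LF_A = min(LS_C=17, LS_D=12, LS_E=19, LS_F=21, LS_I=32) = 12; LS_A = 12−5 = 7
Slack_A = LS_A − ES_A = 7 − 0 = 7

7 days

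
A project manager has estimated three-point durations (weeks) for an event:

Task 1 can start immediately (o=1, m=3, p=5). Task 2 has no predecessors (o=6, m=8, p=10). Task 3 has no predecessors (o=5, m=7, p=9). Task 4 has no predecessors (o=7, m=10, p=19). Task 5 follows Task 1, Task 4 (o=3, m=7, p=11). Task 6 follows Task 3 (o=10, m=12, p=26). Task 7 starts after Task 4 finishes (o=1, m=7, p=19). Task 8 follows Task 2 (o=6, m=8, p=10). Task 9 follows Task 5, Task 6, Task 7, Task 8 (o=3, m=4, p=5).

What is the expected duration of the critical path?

te_Task 1 = (1 + 4·3 + 5)/6 = 18/6 = 3
te_Task 2 = (6 + 4·8 + 10)/6 = 48/6 = 8
te_Task 3 = (5 + 4·7 + 9)/6 = 42/6 = 7
te_Task 4 = (7 + 4·10 + 19)/6 = 66/6 = 11
te_Task 5 = (3 + 4·7 + 11)/6 = 42/6 = 7
te_Task 6 = (10 + 4·12 + 26)/6 = 84/6 = 14
te_Task 7 = (1 + 4·7 + 19)/6 = 48/6 = 8
te_Task 8 = (6 + 4·8 + 10)/6 = 48/6 = 8
te_Task 9 = (3 + 4·4 + 5)/6 = 24/6 = 4

Forward pass:
ES_Task 1 = 0; EF_Task 1 = 3
ES_Task 2 = 0; EF_Task 2 = 8
ES_Task 3 = 0; EF_Task 3 = 7
ES_Task 4 = 0; EF_Task 4 = 11
ES_Task 5 = max(EF_Task 1=3, EF_Task 4=11) = 11; EF_Task 5 = 11+7 = 18
ES_Task 6 = 7; EF_Task 6 = 7+14 = 21
ES_Task 7 = 11; EF_Task 7 = 11+8 = 19
ES_Task 8 = 8; EF_Task 8 = 8+8 = 16
ES_Task 9 = max(EF_Task 5=18, EF_Task 6=21, EF_Task 7=19, EF_Task 8=16) = 21; EF_Task 9 = 21+4 = 25
Expected project duration μ = 25 weeks. Critical path: Task 3 → Task 6 → Task 9.

25 weeks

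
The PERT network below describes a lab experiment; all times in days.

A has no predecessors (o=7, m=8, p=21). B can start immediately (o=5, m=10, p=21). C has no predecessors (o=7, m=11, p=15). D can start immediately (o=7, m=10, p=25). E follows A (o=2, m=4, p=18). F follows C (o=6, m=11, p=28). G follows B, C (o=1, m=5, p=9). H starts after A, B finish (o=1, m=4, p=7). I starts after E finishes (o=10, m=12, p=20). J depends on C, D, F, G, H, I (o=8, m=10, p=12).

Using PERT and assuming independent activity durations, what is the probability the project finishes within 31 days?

0.022

te_A = (7 + 4·8 + 21)/6 = 60/6 = 10; σ²_A = ((21−7)/6)² = 5.444
te_B = (5 + 4·10 + 21)/6 = 66/6 = 11; σ²_B = ((21−5)/6)² = 7.111
te_C = (7 + 4·11 + 15)/6 = 66/6 = 11; σ²_C = ((15−7)/6)² = 1.778
te_D = (7 + 4·10 + 25)/6 = 72/6 = 12; σ²_D = ((25−7)/6)² = 9.000
te_E = (2 + 4·4 + 18)/6 = 36/6 = 6; σ²_E = ((18−2)/6)² = 7.111
te_F = (6 + 4·11 + 28)/6 = 78/6 = 13; σ²_F = ((28−6)/6)² = 13.444
te_G = (1 + 4·5 + 9)/6 = 30/6 = 5; σ²_G = ((9−1)/6)² = 1.778
te_H = (1 + 4·4 + 7)/6 = 24/6 = 4; σ²_H = ((7−1)/6)² = 1.000
te_I = (10 + 4·12 + 20)/6 = 78/6 = 13; σ²_I = ((20−10)/6)² = 2.778
te_J = (8 + 4·10 + 12)/6 = 60/6 = 10; σ²_J = ((12−8)/6)² = 0.444

Forward pass:
ES_A = 0; EF_A = 10
ES_B = 0; EF_B = 11
ES_C = 0; EF_C = 11
ES_D = 0; EF_D = 12
ES_E = 10; EF_E = 10+6 = 16
ES_F = 11; EF_F = 11+13 = 24
ES_G = max(EF_B=11, EF_C=11) = 11; EF_G = 11+5 = 16
ES_H = max(EF_A=10, EF_B=11) = 11; EF_H = 11+4 = 15
ES_I = 16; EF_I = 16+13 = 29
ES_J = max(EF_C=11, EF_D=12, EF_F=24, EF_G=16, EF_H=15, EF_I=29) = 29; EF_J = 29+10 = 39
Expected project duration μ = 39 days. Critical path: A → E → I → J.

Variance along critical path = 5.444 + 7.111 + 2.778 + 0.444 = 15.778; σ = √15.778 = 3.972 days.
Z = (31 − 39) / 3.972 = -2.014
P(T ≤ 31) = Φ(-2.014) ≈ 0.022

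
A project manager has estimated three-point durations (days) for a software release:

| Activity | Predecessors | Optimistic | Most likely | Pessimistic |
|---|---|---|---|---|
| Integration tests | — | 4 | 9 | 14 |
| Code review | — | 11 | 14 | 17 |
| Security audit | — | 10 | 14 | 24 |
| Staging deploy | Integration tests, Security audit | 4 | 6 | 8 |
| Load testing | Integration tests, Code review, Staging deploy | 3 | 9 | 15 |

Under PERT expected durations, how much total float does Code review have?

te_Integration tests = (4 + 4·9 + 14)/6 = 54/6 = 9
te_Code review = (11 + 4·14 + 17)/6 = 84/6 = 14
te_Security audit = (10 + 4·14 + 24)/6 = 90/6 = 15
te_Staging deploy = (4 + 4·6 + 8)/6 = 36/6 = 6
te_Load testing = (3 + 4·9 + 15)/6 = 54/6 = 9

Forward pass:
ES_Integration tests = 0; EF_Integration tests = 9
ES_Code review = 0; EF_Code review = 14
ES_Security audit = 0; EF_Security audit = 15
ES_Staging deploy = max(EF_Integration tests=9, EF_Security audit=15) = 15; EF_Staging deploy = 15+6 = 21
ES_Load testing = max(EF_Integration tests=9, EF_Code review=14, EF_Staging deploy=21) = 21; EF_Load testing = 21+9 = 30
Expected project duration μ = 30 days. Critical path: Security audit → Staging deploy → Load testing.

Backward pass:
LF_Load testing = 30; LS_Load testing = 30−9 = 21
LF_Staging deploy = LS_Load testing = 21; LS_Staging deploy = 21−6 = 15
LF_Security audit = LS_Staging deploy = 15; LS_Security audit = 15−15 = 0
LF_Code review = LS_Load testing = 21; LS_Code review = 21−14 = 7
LF_Integration tests = min(LS_Staging deploy=15, LS_Load testing=21) = 15; LS_Integration tests = 15−9 = 6
Slack_Code review = LS_Code review − ES_Code review = 7 − 0 = 7

7 days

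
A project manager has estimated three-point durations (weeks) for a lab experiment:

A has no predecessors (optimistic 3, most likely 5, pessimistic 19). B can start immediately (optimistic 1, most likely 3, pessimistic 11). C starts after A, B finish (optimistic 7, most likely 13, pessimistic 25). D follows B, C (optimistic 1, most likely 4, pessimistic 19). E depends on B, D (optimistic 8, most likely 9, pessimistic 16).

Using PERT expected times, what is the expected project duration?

37 weeks

te_A = (3 + 4·5 + 19)/6 = 42/6 = 7
te_B = (1 + 4·3 + 11)/6 = 24/6 = 4
te_C = (7 + 4·13 + 25)/6 = 84/6 = 14
te_D = (1 + 4·4 + 19)/6 = 36/6 = 6
te_E = (8 + 4·9 + 16)/6 = 60/6 = 10

Forward pass:
ES_A = 0; EF_A = 7
ES_B = 0; EF_B = 4
ES_C = max(EF_A=7, EF_B=4) = 7; EF_C = 7+14 = 21
ES_D = max(EF_B=4, EF_C=21) = 21; EF_D = 21+6 = 27
ES_E = max(EF_B=4, EF_D=27) = 27; EF_E = 27+10 = 37
Expected project duration μ = 37 weeks. Critical path: A → C → D → E.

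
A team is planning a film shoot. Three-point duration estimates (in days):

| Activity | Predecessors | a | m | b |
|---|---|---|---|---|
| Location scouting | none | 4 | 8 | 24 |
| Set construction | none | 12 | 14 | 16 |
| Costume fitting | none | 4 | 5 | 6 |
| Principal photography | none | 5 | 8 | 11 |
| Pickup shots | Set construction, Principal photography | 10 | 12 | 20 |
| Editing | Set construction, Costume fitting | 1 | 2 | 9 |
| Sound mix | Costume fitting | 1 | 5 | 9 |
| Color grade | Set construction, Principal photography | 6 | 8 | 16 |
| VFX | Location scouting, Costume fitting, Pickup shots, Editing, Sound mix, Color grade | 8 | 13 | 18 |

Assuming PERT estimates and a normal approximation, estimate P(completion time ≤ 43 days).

te_Location scouting = (4 + 4·8 + 24)/6 = 60/6 = 10; σ²_Location scouting = ((24−4)/6)² = 11.111
te_Set construction = (12 + 4·14 + 16)/6 = 84/6 = 14; σ²_Set construction = ((16−12)/6)² = 0.444
te_Costume fitting = (4 + 4·5 + 6)/6 = 30/6 = 5; σ²_Costume fitting = ((6−4)/6)² = 0.111
te_Principal photography = (5 + 4·8 + 11)/6 = 48/6 = 8; σ²_Principal photography = ((11−5)/6)² = 1.000
te_Pickup shots = (10 + 4·12 + 20)/6 = 78/6 = 13; σ²_Pickup shots = ((20−10)/6)² = 2.778
te_Editing = (1 + 4·2 + 9)/6 = 18/6 = 3; σ²_Editing = ((9−1)/6)² = 1.778
te_Sound mix = (1 + 4·5 + 9)/6 = 30/6 = 5; σ²_Sound mix = ((9−1)/6)² = 1.778
te_Color grade = (6 + 4·8 + 16)/6 = 54/6 = 9; σ²_Color grade = ((16−6)/6)² = 2.778
te_VFX = (8 + 4·13 + 18)/6 = 78/6 = 13; σ²_VFX = ((18−8)/6)² = 2.778

Forward pass:
ES_Location scouting = 0; EF_Location scouting = 10
ES_Set construction = 0; EF_Set construction = 14
ES_Costume fitting = 0; EF_Costume fitting = 5
ES_Principal photography = 0; EF_Principal photography = 8
ES_Pickup shots = max(EF_Set construction=14, EF_Principal photography=8) = 14; EF_Pickup shots = 14+13 = 27
ES_Editing = max(EF_Set construction=14, EF_Costume fitting=5) = 14; EF_Editing = 14+3 = 17
ES_Sound mix = 5; EF_Sound mix = 5+5 = 10
ES_Color grade = max(EF_Set construction=14, EF_Principal photography=8) = 14; EF_Color grade = 14+9 = 23
ES_VFX = max(EF_Location scouting=10, EF_Costume fitting=5, EF_Pickup shots=27, EF_Editing=17, EF_Sound mix=10, EF_Color grade=23) = 27; EF_VFX = 27+13 = 40
Expected project duration μ = 40 days. Critical path: Set construction → Pickup shots → VFX.

Variance along critical path = 0.444 + 2.778 + 2.778 = 6.000; σ = √6.000 = 2.449 days.
Z = (43 − 40) / 2.449 = 1.225
P(T ≤ 43) = Φ(1.225) ≈ 0.890

0.890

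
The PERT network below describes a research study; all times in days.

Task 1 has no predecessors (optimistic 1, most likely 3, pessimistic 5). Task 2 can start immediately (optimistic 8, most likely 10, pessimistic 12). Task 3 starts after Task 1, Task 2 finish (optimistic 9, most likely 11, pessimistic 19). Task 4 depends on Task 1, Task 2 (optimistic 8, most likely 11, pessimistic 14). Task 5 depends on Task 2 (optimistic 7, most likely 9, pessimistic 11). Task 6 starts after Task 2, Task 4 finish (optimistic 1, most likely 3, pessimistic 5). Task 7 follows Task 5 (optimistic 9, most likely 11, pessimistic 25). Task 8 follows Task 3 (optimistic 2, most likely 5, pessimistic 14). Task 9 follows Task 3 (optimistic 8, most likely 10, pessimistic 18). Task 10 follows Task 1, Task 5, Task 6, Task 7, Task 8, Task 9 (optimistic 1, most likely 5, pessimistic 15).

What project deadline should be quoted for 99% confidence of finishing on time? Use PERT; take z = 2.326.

46.9 days

te_Task 1 = (1 + 4·3 + 5)/6 = 18/6 = 3; σ²_Task 1 = ((5−1)/6)² = 0.444
te_Task 2 = (8 + 4·10 + 12)/6 = 60/6 = 10; σ²_Task 2 = ((12−8)/6)² = 0.444
te_Task 3 = (9 + 4·11 + 19)/6 = 72/6 = 12; σ²_Task 3 = ((19−9)/6)² = 2.778
te_Task 4 = (8 + 4·11 + 14)/6 = 66/6 = 11; σ²_Task 4 = ((14−8)/6)² = 1.000
te_Task 5 = (7 + 4·9 + 11)/6 = 54/6 = 9; σ²_Task 5 = ((11−7)/6)² = 0.444
te_Task 6 = (1 + 4·3 + 5)/6 = 18/6 = 3; σ²_Task 6 = ((5−1)/6)² = 0.444
te_Task 7 = (9 + 4·11 + 25)/6 = 78/6 = 13; σ²_Task 7 = ((25−9)/6)² = 7.111
te_Task 8 = (2 + 4·5 + 14)/6 = 36/6 = 6; σ²_Task 8 = ((14−2)/6)² = 4.000
te_Task 9 = (8 + 4·10 + 18)/6 = 66/6 = 11; σ²_Task 9 = ((18−8)/6)² = 2.778
te_Task 10 = (1 + 4·5 + 15)/6 = 36/6 = 6; σ²_Task 10 = ((15−1)/6)² = 5.444

Forward pass:
ES_Task 1 = 0; EF_Task 1 = 3
ES_Task 2 = 0; EF_Task 2 = 10
ES_Task 3 = max(EF_Task 1=3, EF_Task 2=10) = 10; EF_Task 3 = 10+12 = 22
ES_Task 4 = max(EF_Task 1=3, EF_Task 2=10) = 10; EF_Task 4 = 10+11 = 21
ES_Task 5 = 10; EF_Task 5 = 10+9 = 19
ES_Task 6 = max(EF_Task 2=10, EF_Task 4=21) = 21; EF_Task 6 = 21+3 = 24
ES_Task 7 = 19; EF_Task 7 = 19+13 = 32
ES_Task 8 = 22; EF_Task 8 = 22+6 = 28
ES_Task 9 = 22; EF_Task 9 = 22+11 = 33
ES_Task 10 = max(EF_Task 1=3, EF_Task 5=19, EF_Task 6=24, EF_Task 7=32, EF_Task 8=28, EF_Task 9=33) = 33; EF_Task 10 = 33+6 = 39
Expected project duration μ = 39 days. Critical path: Task 2 → Task 3 → Task 9 → Task 10.

Variance along critical path = 0.444 + 2.778 + 2.778 + 5.444 = 11.444; σ = 3.383 days.
D = μ + z·σ = 39 + 2.326·3.383 = 46.9 days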